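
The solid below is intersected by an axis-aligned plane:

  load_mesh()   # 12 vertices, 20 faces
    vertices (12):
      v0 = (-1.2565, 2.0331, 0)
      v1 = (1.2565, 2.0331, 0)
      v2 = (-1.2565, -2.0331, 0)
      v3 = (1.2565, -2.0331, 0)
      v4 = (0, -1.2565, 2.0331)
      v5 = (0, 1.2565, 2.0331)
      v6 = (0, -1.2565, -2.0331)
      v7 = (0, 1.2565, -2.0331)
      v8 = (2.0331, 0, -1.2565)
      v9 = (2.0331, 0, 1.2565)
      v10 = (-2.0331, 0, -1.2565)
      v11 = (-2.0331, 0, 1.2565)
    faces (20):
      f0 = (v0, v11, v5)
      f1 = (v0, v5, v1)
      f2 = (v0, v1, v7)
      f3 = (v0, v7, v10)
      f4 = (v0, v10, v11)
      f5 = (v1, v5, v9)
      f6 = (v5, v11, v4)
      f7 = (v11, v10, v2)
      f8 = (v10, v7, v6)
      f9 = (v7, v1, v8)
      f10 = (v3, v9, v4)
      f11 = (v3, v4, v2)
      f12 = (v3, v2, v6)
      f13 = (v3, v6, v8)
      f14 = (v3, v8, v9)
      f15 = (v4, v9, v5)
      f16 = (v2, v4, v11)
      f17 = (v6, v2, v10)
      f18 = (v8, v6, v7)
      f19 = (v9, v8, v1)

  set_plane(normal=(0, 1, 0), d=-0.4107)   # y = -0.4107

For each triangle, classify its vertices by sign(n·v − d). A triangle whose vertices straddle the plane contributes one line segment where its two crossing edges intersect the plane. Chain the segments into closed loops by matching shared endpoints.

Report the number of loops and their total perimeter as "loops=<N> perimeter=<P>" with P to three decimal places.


loops=1 perimeter=12.742

Straddling triangles (10 of 20):
  (v5,v11,v4) [++-] → (-1.36856, -0.4107, 1.51034)–(0, -0.4107, 2.0331)  len=1.4650
  (v11,v10,v2) [++-] → (-1.87622, -0.4107, -1.00268)–(-1.87622, -0.4107, 1.00268)  len=2.0054
  (v10,v7,v6) [++-] → (0, -0.4107, -2.0331)–(-1.36856, -0.4107, -1.51034)  len=1.4650
  (v3,v9,v4) [-+-] → (1.87622, -0.4107, 1.00268)–(1.36856, -0.4107, 1.51034)  len=0.7179
  (v3,v6,v8) [--+] → (1.36856, -0.4107, -1.51034)–(1.87622, -0.4107, -1.00268)  len=0.7179
  (v3,v8,v9) [-++] → (1.87622, -0.4107, -1.00268)–(1.87622, -0.4107, 1.00268)  len=2.0054
  (v4,v9,v5) [-++] → (1.36856, -0.4107, 1.51034)–(0, -0.4107, 2.0331)  len=1.4650
  (v2,v4,v11) [--+] → (-1.36856, -0.4107, 1.51034)–(-1.87622, -0.4107, 1.00268)  len=0.7179
  (v6,v2,v10) [--+] → (-1.87622, -0.4107, -1.00268)–(-1.36856, -0.4107, -1.51034)  len=0.7179
  (v8,v6,v7) [+-+] → (1.36856, -0.4107, -1.51034)–(0, -0.4107, -2.0331)  len=1.4650

Chained into 1 loop(s):
  loop 1: 10 segments, perimeter = 12.7425
Total perimeter = 12.742


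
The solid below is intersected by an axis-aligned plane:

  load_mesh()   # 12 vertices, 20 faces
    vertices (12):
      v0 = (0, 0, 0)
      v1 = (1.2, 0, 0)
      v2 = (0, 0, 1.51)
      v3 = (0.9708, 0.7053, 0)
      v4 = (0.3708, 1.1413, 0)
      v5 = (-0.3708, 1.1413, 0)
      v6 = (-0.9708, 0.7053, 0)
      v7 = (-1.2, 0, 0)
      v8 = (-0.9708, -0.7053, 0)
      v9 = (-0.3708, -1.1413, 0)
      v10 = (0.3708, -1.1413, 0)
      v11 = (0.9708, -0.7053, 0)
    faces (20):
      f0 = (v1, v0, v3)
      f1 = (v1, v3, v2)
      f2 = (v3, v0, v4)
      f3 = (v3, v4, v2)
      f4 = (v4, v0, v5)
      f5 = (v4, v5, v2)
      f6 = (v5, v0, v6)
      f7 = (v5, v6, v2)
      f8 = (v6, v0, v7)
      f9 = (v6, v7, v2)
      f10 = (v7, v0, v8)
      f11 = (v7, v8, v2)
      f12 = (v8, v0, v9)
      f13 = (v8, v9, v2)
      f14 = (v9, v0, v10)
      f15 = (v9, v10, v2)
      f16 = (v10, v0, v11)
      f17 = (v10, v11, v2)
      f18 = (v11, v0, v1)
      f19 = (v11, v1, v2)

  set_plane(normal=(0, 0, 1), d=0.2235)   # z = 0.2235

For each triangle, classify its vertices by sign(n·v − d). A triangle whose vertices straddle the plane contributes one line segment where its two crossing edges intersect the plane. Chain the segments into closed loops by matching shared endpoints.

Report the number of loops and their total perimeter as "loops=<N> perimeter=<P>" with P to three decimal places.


loops=1 perimeter=6.319

Straddling triangles (10 of 20):
  (v1,v3,v2) [--+] → (0.827109, 0.600906, 0.2235)–(1.02238, 0, 0.2235)  len=0.6318
  (v3,v4,v2) [--+] → (0.315917, 0.972372, 0.2235)–(0.827109, 0.600906, 0.2235)  len=0.6319
  (v4,v5,v2) [--+] → (-0.315917, 0.972372, 0.2235)–(0.315917, 0.972372, 0.2235)  len=0.6318
  (v5,v6,v2) [--+] → (-0.827109, 0.600906, 0.2235)–(-0.315917, 0.972372, 0.2235)  len=0.6319
  (v6,v7,v2) [--+] → (-1.02238, 0, 0.2235)–(-0.827109, 0.600906, 0.2235)  len=0.6318
  (v7,v8,v2) [--+] → (-0.827109, -0.600906, 0.2235)–(-1.02238, 0, 0.2235)  len=0.6318
  (v8,v9,v2) [--+] → (-0.315917, -0.972372, 0.2235)–(-0.827109, -0.600906, 0.2235)  len=0.6319
  (v9,v10,v2) [--+] → (0.315917, -0.972372, 0.2235)–(-0.315917, -0.972372, 0.2235)  len=0.6318
  (v10,v11,v2) [--+] → (0.827109, -0.600906, 0.2235)–(0.315917, -0.972372, 0.2235)  len=0.6319
  (v11,v1,v2) [--+] → (1.02238, 0, 0.2235)–(0.827109, -0.600906, 0.2235)  len=0.6318

Chained into 1 loop(s):
  loop 1: 10 segments, perimeter = 6.3186
Total perimeter = 6.319


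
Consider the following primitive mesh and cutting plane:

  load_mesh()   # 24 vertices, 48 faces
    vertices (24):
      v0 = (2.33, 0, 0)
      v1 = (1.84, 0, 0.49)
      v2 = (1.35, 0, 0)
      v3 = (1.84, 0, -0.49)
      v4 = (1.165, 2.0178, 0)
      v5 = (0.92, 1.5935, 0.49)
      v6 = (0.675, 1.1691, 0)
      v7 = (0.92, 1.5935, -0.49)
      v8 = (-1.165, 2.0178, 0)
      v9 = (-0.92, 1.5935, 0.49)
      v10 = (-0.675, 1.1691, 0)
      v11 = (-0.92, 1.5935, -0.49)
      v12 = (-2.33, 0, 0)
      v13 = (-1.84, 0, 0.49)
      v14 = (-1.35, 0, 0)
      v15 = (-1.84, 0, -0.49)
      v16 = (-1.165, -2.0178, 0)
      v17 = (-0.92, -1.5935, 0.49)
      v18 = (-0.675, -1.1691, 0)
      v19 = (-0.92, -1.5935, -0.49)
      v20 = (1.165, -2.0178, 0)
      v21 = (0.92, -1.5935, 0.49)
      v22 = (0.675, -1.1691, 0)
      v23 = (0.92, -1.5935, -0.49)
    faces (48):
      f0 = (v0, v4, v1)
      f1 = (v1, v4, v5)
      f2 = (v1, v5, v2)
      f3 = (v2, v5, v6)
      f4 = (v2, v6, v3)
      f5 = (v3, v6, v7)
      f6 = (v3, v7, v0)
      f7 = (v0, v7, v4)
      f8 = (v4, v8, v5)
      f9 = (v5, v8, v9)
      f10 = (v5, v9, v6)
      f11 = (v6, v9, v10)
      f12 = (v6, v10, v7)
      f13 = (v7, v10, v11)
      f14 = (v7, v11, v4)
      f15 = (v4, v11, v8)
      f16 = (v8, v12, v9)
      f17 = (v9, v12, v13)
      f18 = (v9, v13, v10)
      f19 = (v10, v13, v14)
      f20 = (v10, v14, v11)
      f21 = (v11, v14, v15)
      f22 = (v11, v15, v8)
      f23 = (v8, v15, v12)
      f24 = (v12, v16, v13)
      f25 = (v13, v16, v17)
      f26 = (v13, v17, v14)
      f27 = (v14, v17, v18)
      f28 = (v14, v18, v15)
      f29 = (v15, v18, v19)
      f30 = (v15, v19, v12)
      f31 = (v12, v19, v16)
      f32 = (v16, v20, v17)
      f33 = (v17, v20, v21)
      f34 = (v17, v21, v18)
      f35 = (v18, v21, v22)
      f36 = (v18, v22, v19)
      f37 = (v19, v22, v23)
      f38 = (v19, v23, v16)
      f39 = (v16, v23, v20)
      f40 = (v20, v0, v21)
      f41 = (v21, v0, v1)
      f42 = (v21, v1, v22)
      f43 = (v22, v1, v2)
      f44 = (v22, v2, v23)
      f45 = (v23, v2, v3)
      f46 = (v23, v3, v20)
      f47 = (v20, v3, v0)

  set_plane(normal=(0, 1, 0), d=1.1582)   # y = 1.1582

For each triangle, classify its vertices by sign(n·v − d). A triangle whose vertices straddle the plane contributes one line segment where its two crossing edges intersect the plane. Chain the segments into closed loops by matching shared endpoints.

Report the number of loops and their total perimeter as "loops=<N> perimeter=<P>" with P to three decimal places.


Straddling triangles (16 of 48):
  (v0,v4,v1) [-+-] → (1.6613, 1.1582, 0)–(1.45256, 1.1582, 0.208744)  len=0.2952
  (v1,v4,v5) [-++] → (1.45256, 1.1582, 0.208744)–(1.17132, 1.1582, 0.49)  len=0.3977
  (v1,v5,v2) [-+-] → (1.17132, 1.1582, 0.49)–(1.03746, 1.1582, 0.356146)  len=0.1893
  (v2,v5,v6) [-++] → (1.03746, 1.1582, 0.356146)–(0.681293, 1.1582, 0)  len=0.5037
  (v2,v6,v3) [-+-] → (0.681293, 1.1582, 0)–(0.685862, 1.1582, -0.00456847)  len=0.0065
  (v3,v6,v7) [-++] → (0.685862, 1.1582, -0.00456847)–(1.17132, 1.1582, -0.49)  len=0.6865
  (v3,v7,v0) [-+-] → (1.17132, 1.1582, -0.49)–(1.30517, 1.1582, -0.356146)  len=0.1893
  (v0,v7,v4) [-++] → (1.30517, 1.1582, -0.356146)–(1.6613, 1.1582, 0)  len=0.5037
  (v8,v12,v9) [+-+] → (-1.6613, 1.1582, 0)–(-1.30517, 1.1582, 0.356146)  len=0.5037
  (v9,v12,v13) [+--] → (-1.30517, 1.1582, 0.356146)–(-1.17132, 1.1582, 0.49)  len=0.1893
  (v9,v13,v10) [+-+] → (-1.17132, 1.1582, 0.49)–(-0.685862, 1.1582, 0.00456847)  len=0.6865
  (v10,v13,v14) [+--] → (-0.685862, 1.1582, 0.00456847)–(-0.681293, 1.1582, 0)  len=0.0065
  (v10,v14,v11) [+-+] → (-0.681293, 1.1582, 0)–(-1.03746, 1.1582, -0.356146)  len=0.5037
  (v11,v14,v15) [+--] → (-1.03746, 1.1582, -0.356146)–(-1.17132, 1.1582, -0.49)  len=0.1893
  (v11,v15,v8) [+-+] → (-1.17132, 1.1582, -0.49)–(-1.45256, 1.1582, -0.208744)  len=0.3977
  (v8,v15,v12) [+--] → (-1.45256, 1.1582, -0.208744)–(-1.6613, 1.1582, 0)  len=0.2952

Chained into 2 loop(s):
  loop 1: 8 segments, perimeter = 2.7719
  loop 2: 8 segments, perimeter = 2.7719
Total perimeter = 5.544

loops=2 perimeter=5.544


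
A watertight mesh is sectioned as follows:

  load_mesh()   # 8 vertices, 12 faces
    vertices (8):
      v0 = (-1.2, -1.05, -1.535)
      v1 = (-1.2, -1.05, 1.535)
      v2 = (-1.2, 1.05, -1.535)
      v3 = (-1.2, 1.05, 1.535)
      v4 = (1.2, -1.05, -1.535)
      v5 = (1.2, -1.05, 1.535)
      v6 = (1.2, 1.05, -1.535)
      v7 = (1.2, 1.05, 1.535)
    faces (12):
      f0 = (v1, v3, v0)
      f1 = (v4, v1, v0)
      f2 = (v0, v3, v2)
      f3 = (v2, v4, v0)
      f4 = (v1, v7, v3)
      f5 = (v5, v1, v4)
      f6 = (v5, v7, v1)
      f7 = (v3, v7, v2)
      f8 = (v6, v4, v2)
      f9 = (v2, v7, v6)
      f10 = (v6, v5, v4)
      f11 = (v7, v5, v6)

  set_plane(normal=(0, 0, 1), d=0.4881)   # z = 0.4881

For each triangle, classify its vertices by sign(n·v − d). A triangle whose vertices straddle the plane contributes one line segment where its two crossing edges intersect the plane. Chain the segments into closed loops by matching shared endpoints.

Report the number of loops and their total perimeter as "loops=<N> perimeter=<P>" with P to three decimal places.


Straddling triangles (8 of 12):
  (v1,v3,v0) [++-] → (-1.2, 0.333879, 0.4881)–(-1.2, -1.05, 0.4881)  len=1.3839
  (v4,v1,v0) [-+-] → (-0.381577, -1.05, 0.4881)–(-1.2, -1.05, 0.4881)  len=0.8184
  (v0,v3,v2) [-+-] → (-1.2, 0.333879, 0.4881)–(-1.2, 1.05, 0.4881)  len=0.7161
  (v5,v1,v4) [++-] → (-0.381577, -1.05, 0.4881)–(1.2, -1.05, 0.4881)  len=1.5816
  (v3,v7,v2) [++-] → (0.381577, 1.05, 0.4881)–(-1.2, 1.05, 0.4881)  len=1.5816
  (v2,v7,v6) [-+-] → (0.381577, 1.05, 0.4881)–(1.2, 1.05, 0.4881)  len=0.8184
  (v6,v5,v4) [-+-] → (1.2, -0.333879, 0.4881)–(1.2, -1.05, 0.4881)  len=0.7161
  (v7,v5,v6) [++-] → (1.2, -0.333879, 0.4881)–(1.2, 1.05, 0.4881)  len=1.3839

Chained into 1 loop(s):
  loop 1: 8 segments, perimeter = 9.0000
Total perimeter = 9.000

loops=1 perimeter=9.000


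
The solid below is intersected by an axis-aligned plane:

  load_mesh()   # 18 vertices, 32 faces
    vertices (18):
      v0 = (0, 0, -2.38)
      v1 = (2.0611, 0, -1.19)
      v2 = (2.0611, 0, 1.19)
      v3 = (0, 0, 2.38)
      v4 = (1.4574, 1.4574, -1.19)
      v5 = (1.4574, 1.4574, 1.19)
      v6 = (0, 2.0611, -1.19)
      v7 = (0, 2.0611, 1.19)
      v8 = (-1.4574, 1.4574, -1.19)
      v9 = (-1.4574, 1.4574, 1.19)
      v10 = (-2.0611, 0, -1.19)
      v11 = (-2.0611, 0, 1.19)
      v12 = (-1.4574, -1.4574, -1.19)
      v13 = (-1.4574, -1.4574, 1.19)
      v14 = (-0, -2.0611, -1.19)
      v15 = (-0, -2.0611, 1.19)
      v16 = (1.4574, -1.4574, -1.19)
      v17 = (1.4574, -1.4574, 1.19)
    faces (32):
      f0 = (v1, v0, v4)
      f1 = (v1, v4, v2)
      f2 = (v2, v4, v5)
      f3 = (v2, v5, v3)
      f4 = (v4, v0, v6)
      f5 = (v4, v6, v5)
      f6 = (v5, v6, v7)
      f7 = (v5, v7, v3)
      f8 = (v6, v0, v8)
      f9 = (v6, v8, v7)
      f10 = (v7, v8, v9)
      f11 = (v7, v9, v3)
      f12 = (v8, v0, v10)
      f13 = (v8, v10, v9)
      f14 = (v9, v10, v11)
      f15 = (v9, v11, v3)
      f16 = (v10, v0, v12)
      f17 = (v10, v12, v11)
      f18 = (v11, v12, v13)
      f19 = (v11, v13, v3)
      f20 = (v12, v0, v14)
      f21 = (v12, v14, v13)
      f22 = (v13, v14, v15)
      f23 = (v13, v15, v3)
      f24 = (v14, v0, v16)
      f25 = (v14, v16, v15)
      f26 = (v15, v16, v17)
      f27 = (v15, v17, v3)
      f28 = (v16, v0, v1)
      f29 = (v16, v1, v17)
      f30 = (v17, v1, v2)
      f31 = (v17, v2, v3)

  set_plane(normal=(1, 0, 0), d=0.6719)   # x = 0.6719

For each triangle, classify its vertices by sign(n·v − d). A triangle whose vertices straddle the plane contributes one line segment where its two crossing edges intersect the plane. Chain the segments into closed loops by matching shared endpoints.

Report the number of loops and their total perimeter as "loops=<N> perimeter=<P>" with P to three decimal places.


loops=1 perimeter=12.654

Straddling triangles (12 of 32):
  (v1,v0,v4) [+-+] → (0.6719, 0, -1.99207)–(0.6719, 0.6719, -1.83138)  len=0.6908
  (v2,v5,v3) [++-] → (0.6719, 0.6719, 1.83138)–(0.6719, 0, 1.99207)  len=0.6908
  (v4,v0,v6) [+--] → (0.6719, 0.6719, -1.83138)–(0.6719, 1.78278, -1.19)  len=1.2827
  (v4,v6,v5) [+-+] → (0.6719, 1.78278, -1.19)–(0.6719, 1.78278, -0.092757)  len=1.0972
  (v5,v6,v7) [+--] → (0.6719, 1.78278, -0.092757)–(0.6719, 1.78278, 1.19)  len=1.2828
  (v5,v7,v3) [+--] → (0.6719, 1.78278, 1.19)–(0.6719, 0.6719, 1.83138)  len=1.2827
  (v14,v0,v16) [--+] → (0.6719, -0.6719, -1.83138)–(0.6719, -1.78278, -1.19)  len=1.2827
  (v14,v16,v15) [-+-] → (0.6719, -1.78278, -1.19)–(0.6719, -1.78278, 0.092757)  len=1.2828
  (v15,v16,v17) [-++] → (0.6719, -1.78278, 0.092757)–(0.6719, -1.78278, 1.19)  len=1.0972
  (v15,v17,v3) [-+-] → (0.6719, -1.78278, 1.19)–(0.6719, -0.6719, 1.83138)  len=1.2827
  (v16,v0,v1) [+-+] → (0.6719, -0.6719, -1.83138)–(0.6719, 0, -1.99207)  len=0.6908
  (v17,v2,v3) [++-] → (0.6719, 0, 1.99207)–(0.6719, -0.6719, 1.83138)  len=0.6908

Chained into 1 loop(s):
  loop 1: 12 segments, perimeter = 12.6543
Total perimeter = 12.654


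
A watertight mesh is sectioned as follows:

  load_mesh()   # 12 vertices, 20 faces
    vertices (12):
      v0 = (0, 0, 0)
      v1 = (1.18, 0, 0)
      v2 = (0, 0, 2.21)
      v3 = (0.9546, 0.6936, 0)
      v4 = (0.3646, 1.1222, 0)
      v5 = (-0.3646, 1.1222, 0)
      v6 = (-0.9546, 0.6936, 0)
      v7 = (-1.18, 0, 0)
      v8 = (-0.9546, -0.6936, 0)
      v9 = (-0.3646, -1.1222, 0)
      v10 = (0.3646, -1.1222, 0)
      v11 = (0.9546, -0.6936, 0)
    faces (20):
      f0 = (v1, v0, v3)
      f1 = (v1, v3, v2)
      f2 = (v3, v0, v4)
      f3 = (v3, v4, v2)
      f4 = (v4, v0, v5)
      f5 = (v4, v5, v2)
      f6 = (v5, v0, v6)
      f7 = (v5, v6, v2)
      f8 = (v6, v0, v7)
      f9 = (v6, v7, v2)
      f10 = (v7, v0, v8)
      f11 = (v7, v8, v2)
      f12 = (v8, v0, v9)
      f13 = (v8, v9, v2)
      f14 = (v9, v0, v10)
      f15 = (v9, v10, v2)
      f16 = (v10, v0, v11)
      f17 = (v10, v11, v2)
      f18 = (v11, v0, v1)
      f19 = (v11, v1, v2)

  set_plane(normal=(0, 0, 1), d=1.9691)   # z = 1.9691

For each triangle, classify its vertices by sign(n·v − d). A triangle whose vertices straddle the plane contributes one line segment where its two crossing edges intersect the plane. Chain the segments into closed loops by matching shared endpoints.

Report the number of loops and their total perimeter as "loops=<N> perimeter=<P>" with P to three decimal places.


Straddling triangles (10 of 20):
  (v1,v3,v2) [--+] → (0.104056, 0.0756055, 1.9691)–(0.128625, 0, 1.9691)  len=0.0795
  (v3,v4,v2) [--+] → (0.039743, 0.122325, 1.9691)–(0.104056, 0.0756055, 1.9691)  len=0.0795
  (v4,v5,v2) [--+] → (-0.039743, 0.122325, 1.9691)–(0.039743, 0.122325, 1.9691)  len=0.0795
  (v5,v6,v2) [--+] → (-0.104056, 0.0756055, 1.9691)–(-0.039743, 0.122325, 1.9691)  len=0.0795
  (v6,v7,v2) [--+] → (-0.128625, 0, 1.9691)–(-0.104056, 0.0756055, 1.9691)  len=0.0795
  (v7,v8,v2) [--+] → (-0.104056, -0.0756055, 1.9691)–(-0.128625, 0, 1.9691)  len=0.0795
  (v8,v9,v2) [--+] → (-0.039743, -0.122325, 1.9691)–(-0.104056, -0.0756055, 1.9691)  len=0.0795
  (v9,v10,v2) [--+] → (0.039743, -0.122325, 1.9691)–(-0.039743, -0.122325, 1.9691)  len=0.0795
  (v10,v11,v2) [--+] → (0.104056, -0.0756055, 1.9691)–(0.039743, -0.122325, 1.9691)  len=0.0795
  (v11,v1,v2) [--+] → (0.128625, 0, 1.9691)–(0.104056, -0.0756055, 1.9691)  len=0.0795

Chained into 1 loop(s):
  loop 1: 10 segments, perimeter = 0.7949
Total perimeter = 0.795

loops=1 perimeter=0.795


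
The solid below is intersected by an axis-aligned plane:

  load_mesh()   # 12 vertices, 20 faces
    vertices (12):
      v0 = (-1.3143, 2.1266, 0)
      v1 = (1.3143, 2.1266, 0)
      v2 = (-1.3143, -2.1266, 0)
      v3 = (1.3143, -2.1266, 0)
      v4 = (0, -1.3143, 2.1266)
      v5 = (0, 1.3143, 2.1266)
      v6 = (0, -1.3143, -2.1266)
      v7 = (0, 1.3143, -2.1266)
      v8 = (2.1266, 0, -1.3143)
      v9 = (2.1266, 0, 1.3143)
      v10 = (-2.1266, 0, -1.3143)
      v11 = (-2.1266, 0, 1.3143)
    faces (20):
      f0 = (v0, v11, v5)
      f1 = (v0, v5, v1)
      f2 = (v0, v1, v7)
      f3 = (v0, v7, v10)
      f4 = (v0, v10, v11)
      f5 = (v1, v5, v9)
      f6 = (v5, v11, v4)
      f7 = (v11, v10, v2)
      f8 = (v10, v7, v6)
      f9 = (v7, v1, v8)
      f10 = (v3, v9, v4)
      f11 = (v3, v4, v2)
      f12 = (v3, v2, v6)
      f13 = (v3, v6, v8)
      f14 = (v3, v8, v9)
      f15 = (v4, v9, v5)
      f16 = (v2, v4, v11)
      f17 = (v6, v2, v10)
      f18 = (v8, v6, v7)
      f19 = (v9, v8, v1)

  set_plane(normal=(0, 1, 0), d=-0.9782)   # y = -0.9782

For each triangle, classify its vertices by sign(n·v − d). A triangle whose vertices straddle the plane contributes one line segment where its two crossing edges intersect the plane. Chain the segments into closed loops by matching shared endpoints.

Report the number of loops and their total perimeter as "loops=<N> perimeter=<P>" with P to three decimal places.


Straddling triangles (10 of 20):
  (v5,v11,v4) [++-] → (-0.543826, -0.9782, 1.91887)–(0, -0.9782, 2.1266)  len=0.5821
  (v11,v10,v2) [++-] → (-1.75296, -0.9782, -0.709744)–(-1.75296, -0.9782, 0.709744)  len=1.4195
  (v10,v7,v6) [++-] → (0, -0.9782, -2.1266)–(-0.543826, -0.9782, -1.91887)  len=0.5821
  (v3,v9,v4) [-+-] → (1.75296, -0.9782, 0.709744)–(0.543826, -0.9782, 1.91887)  len=1.7100
  (v3,v6,v8) [--+] → (0.543826, -0.9782, -1.91887)–(1.75296, -0.9782, -0.709744)  len=1.7100
  (v3,v8,v9) [-++] → (1.75296, -0.9782, -0.709744)–(1.75296, -0.9782, 0.709744)  len=1.4195
  (v4,v9,v5) [-++] → (0.543826, -0.9782, 1.91887)–(0, -0.9782, 2.1266)  len=0.5821
  (v2,v4,v11) [--+] → (-0.543826, -0.9782, 1.91887)–(-1.75296, -0.9782, 0.709744)  len=1.7100
  (v6,v2,v10) [--+] → (-1.75296, -0.9782, -0.709744)–(-0.543826, -0.9782, -1.91887)  len=1.7100
  (v8,v6,v7) [+-+] → (0.543826, -0.9782, -1.91887)–(0, -0.9782, -2.1266)  len=0.5821

Chained into 1 loop(s):
  loop 1: 10 segments, perimeter = 12.0074
Total perimeter = 12.007

loops=1 perimeter=12.007


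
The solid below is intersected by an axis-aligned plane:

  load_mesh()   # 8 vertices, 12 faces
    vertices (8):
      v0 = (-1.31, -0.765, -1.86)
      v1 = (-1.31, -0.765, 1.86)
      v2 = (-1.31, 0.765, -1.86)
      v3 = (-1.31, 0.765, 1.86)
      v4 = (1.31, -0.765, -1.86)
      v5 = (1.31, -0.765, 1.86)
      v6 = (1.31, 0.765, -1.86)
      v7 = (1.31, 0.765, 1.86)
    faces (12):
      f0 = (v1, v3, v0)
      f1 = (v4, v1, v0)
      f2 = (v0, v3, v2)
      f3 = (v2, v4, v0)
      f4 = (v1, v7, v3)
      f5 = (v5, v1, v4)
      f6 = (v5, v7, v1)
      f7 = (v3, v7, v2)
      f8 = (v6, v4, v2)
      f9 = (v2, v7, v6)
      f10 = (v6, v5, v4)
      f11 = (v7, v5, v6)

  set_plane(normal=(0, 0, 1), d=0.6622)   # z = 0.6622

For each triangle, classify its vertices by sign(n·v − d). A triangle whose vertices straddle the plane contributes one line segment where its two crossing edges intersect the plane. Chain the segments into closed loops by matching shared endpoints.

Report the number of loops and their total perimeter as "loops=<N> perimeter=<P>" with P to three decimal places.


Straddling triangles (8 of 12):
  (v1,v3,v0) [++-] → (-1.31, 0.272356, 0.6622)–(-1.31, -0.765, 0.6622)  len=1.0374
  (v4,v1,v0) [-+-] → (-0.466388, -0.765, 0.6622)–(-1.31, -0.765, 0.6622)  len=0.8436
  (v0,v3,v2) [-+-] → (-1.31, 0.272356, 0.6622)–(-1.31, 0.765, 0.6622)  len=0.4926
  (v5,v1,v4) [++-] → (-0.466388, -0.765, 0.6622)–(1.31, -0.765, 0.6622)  len=1.7764
  (v3,v7,v2) [++-] → (0.466388, 0.765, 0.6622)–(-1.31, 0.765, 0.6622)  len=1.7764
  (v2,v7,v6) [-+-] → (0.466388, 0.765, 0.6622)–(1.31, 0.765, 0.6622)  len=0.8436
  (v6,v5,v4) [-+-] → (1.31, -0.272356, 0.6622)–(1.31, -0.765, 0.6622)  len=0.4926
  (v7,v5,v6) [++-] → (1.31, -0.272356, 0.6622)–(1.31, 0.765, 0.6622)  len=1.0374

Chained into 1 loop(s):
  loop 1: 8 segments, perimeter = 8.3000
Total perimeter = 8.300

loops=1 perimeter=8.300


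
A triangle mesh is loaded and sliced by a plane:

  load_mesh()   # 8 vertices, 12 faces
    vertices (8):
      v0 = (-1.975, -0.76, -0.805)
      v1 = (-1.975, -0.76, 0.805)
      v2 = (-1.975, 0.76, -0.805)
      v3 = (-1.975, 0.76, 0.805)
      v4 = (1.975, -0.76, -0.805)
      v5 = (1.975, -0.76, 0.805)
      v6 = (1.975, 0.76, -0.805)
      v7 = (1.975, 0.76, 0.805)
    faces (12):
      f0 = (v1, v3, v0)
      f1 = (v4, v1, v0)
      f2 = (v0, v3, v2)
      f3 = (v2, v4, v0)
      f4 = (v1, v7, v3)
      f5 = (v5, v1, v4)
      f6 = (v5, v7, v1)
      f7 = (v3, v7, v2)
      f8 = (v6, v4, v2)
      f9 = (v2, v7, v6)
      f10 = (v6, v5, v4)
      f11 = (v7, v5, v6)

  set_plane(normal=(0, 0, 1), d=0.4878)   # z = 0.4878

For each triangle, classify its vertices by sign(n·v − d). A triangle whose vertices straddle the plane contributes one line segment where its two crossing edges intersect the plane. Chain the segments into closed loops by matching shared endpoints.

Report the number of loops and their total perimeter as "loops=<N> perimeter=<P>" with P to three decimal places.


Straddling triangles (8 of 12):
  (v1,v3,v0) [++-] → (-1.975, 0.460532, 0.4878)–(-1.975, -0.76, 0.4878)  len=1.2205
  (v4,v1,v0) [-+-] → (-1.19678, -0.76, 0.4878)–(-1.975, -0.76, 0.4878)  len=0.7782
  (v0,v3,v2) [-+-] → (-1.975, 0.460532, 0.4878)–(-1.975, 0.76, 0.4878)  len=0.2995
  (v5,v1,v4) [++-] → (-1.19678, -0.76, 0.4878)–(1.975, -0.76, 0.4878)  len=3.1718
  (v3,v7,v2) [++-] → (1.19678, 0.76, 0.4878)–(-1.975, 0.76, 0.4878)  len=3.1718
  (v2,v7,v6) [-+-] → (1.19678, 0.76, 0.4878)–(1.975, 0.76, 0.4878)  len=0.7782
  (v6,v5,v4) [-+-] → (1.975, -0.460532, 0.4878)–(1.975, -0.76, 0.4878)  len=0.2995
  (v7,v5,v6) [++-] → (1.975, -0.460532, 0.4878)–(1.975, 0.76, 0.4878)  len=1.2205

Chained into 1 loop(s):
  loop 1: 8 segments, perimeter = 10.9400
Total perimeter = 10.940

loops=1 perimeter=10.940


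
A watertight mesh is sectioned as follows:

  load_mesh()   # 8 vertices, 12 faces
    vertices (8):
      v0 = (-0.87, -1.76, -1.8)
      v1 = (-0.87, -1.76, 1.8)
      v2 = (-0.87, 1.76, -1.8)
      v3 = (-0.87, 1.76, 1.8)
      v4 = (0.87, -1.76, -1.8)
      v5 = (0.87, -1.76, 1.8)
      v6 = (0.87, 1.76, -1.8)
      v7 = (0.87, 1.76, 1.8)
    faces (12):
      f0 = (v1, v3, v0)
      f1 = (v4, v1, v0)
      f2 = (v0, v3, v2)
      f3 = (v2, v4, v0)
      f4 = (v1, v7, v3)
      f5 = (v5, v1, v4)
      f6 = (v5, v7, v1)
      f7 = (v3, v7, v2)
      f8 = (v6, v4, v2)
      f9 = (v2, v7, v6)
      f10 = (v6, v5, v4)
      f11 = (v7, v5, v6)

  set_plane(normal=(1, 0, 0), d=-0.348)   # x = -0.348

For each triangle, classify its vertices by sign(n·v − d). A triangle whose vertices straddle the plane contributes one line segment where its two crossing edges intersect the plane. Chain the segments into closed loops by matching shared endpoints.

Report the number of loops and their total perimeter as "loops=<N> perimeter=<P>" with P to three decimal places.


Straddling triangles (8 of 12):
  (v4,v1,v0) [+--] → (-0.348, -1.76, 0.72)–(-0.348, -1.76, -1.8)  len=2.5200
  (v2,v4,v0) [-+-] → (-0.348, 0.704, -1.8)–(-0.348, -1.76, -1.8)  len=2.4640
  (v1,v7,v3) [-+-] → (-0.348, -0.704, 1.8)–(-0.348, 1.76, 1.8)  len=2.4640
  (v5,v1,v4) [+-+] → (-0.348, -1.76, 1.8)–(-0.348, -1.76, 0.72)  len=1.0800
  (v5,v7,v1) [++-] → (-0.348, -0.704, 1.8)–(-0.348, -1.76, 1.8)  len=1.0560
  (v3,v7,v2) [-+-] → (-0.348, 1.76, 1.8)–(-0.348, 1.76, -0.72)  len=2.5200
  (v6,v4,v2) [++-] → (-0.348, 0.704, -1.8)–(-0.348, 1.76, -1.8)  len=1.0560
  (v2,v7,v6) [-++] → (-0.348, 1.76, -0.72)–(-0.348, 1.76, -1.8)  len=1.0800

Chained into 1 loop(s):
  loop 1: 8 segments, perimeter = 14.2400
Total perimeter = 14.240

loops=1 perimeter=14.240


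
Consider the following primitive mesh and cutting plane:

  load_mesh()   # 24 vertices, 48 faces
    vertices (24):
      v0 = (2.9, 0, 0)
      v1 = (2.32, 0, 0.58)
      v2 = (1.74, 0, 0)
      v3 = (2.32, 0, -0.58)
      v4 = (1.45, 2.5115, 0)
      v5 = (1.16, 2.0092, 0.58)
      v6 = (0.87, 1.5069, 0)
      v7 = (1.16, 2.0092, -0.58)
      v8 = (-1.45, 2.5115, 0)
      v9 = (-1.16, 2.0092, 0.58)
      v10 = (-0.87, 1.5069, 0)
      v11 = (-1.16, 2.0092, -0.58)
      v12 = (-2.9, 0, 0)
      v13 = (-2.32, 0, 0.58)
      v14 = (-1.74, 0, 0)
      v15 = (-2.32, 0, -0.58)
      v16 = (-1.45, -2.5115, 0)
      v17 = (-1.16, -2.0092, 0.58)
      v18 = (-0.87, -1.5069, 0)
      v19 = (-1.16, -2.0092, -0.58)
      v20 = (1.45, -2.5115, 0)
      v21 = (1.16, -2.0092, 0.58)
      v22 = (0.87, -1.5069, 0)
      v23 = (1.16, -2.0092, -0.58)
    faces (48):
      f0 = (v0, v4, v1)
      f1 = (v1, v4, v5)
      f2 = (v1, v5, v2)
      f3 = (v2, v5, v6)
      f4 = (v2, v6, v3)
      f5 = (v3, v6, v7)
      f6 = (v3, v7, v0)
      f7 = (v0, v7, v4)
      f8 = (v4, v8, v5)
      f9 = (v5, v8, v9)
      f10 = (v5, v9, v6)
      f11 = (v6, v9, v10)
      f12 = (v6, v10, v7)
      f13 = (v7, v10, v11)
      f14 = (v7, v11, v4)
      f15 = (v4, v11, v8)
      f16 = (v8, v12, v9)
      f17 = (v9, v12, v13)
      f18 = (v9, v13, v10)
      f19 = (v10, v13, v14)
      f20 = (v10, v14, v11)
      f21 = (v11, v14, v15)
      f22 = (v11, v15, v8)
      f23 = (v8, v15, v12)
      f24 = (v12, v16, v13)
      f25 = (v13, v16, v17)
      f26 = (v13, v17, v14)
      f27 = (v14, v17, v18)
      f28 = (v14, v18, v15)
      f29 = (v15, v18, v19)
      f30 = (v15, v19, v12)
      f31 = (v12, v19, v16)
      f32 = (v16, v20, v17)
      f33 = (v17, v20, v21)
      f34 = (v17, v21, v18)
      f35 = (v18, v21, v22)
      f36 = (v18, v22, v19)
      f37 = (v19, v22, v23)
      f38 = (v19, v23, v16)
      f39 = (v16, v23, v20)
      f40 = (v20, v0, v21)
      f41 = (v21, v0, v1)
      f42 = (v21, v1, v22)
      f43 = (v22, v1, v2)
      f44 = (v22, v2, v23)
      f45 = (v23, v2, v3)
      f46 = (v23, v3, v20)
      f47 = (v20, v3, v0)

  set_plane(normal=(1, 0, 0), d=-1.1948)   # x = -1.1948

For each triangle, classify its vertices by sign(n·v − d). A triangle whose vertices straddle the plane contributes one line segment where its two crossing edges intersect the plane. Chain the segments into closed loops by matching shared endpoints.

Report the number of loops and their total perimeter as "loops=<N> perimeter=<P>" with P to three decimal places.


loops=2 perimeter=7.898

Straddling triangles (20 of 48):
  (v4,v8,v5) [+-+] → (-1.1948, 2.5115, 0)–(-1.1948, 2.46239, 0.0567111)  len=0.0750
  (v5,v8,v9) [+-+] → (-1.1948, 2.46239, 0.0567111)–(-1.1948, 2.06948, 0.5104)  len=0.6002
  (v4,v11,v8) [++-] → (-1.1948, 2.06948, -0.5104)–(-1.1948, 2.5115, 0)  len=0.6752
  (v8,v12,v9) [--+] → (-1.1948, 1.96902, 0.5684)–(-1.1948, 2.06948, 0.5104)  len=0.1160
  (v9,v12,v13) [+--] → (-1.1948, 1.96902, 0.5684)–(-1.1948, 1.94892, 0.58)  len=0.0232
  (v9,v13,v10) [+-+] → (-1.1948, 1.94892, 0.58)–(-1.1948, 1.16935, 0.12992)  len=0.9002
  (v10,v13,v14) [+--] → (-1.1948, 1.16935, 0.12992)–(-1.1948, 0.944324, 0)  len=0.2598
  (v10,v14,v11) [+-+] → (-1.1948, 0.944324, 0)–(-1.1948, 1.88865, -0.5452)  len=1.0904
  (v11,v14,v15) [+--] → (-1.1948, 1.88865, -0.5452)–(-1.1948, 1.94892, -0.58)  len=0.0696
  (v11,v15,v8) [+--] → (-1.1948, 1.94892, -0.58)–(-1.1948, 2.06948, -0.5104)  len=0.1392
  (v13,v16,v17) [--+] → (-1.1948, -2.06948, 0.5104)–(-1.1948, -1.94892, 0.58)  len=0.1392
  (v13,v17,v14) [-+-] → (-1.1948, -1.94892, 0.58)–(-1.1948, -1.88865, 0.5452)  len=0.0696
  (v14,v17,v18) [-++] → (-1.1948, -1.88865, 0.5452)–(-1.1948, -0.944324, 0)  len=1.0904
  (v14,v18,v15) [-+-] → (-1.1948, -0.944324, 0)–(-1.1948, -1.16935, -0.12992)  len=0.2598
  (v15,v18,v19) [-++] → (-1.1948, -1.16935, -0.12992)–(-1.1948, -1.94892, -0.58)  len=0.9002
  (v15,v19,v12) [-+-] → (-1.1948, -1.94892, -0.58)–(-1.1948, -1.96902, -0.5684)  len=0.0232
  (v12,v19,v16) [-+-] → (-1.1948, -1.96902, -0.5684)–(-1.1948, -2.06948, -0.5104)  len=0.1160
  (v16,v20,v17) [-++] → (-1.1948, -2.5115, 0)–(-1.1948, -2.06948, 0.5104)  len=0.6752
  (v19,v23,v16) [++-] → (-1.1948, -2.46239, -0.0567111)–(-1.1948, -2.06948, -0.5104)  len=0.6002
  (v16,v23,v20) [-++] → (-1.1948, -2.46239, -0.0567111)–(-1.1948, -2.5115, 0)  len=0.0750

Chained into 2 loop(s):
  loop 1: 10 segments, perimeter = 3.9488
  loop 2: 10 segments, perimeter = 3.9488
Total perimeter = 7.898


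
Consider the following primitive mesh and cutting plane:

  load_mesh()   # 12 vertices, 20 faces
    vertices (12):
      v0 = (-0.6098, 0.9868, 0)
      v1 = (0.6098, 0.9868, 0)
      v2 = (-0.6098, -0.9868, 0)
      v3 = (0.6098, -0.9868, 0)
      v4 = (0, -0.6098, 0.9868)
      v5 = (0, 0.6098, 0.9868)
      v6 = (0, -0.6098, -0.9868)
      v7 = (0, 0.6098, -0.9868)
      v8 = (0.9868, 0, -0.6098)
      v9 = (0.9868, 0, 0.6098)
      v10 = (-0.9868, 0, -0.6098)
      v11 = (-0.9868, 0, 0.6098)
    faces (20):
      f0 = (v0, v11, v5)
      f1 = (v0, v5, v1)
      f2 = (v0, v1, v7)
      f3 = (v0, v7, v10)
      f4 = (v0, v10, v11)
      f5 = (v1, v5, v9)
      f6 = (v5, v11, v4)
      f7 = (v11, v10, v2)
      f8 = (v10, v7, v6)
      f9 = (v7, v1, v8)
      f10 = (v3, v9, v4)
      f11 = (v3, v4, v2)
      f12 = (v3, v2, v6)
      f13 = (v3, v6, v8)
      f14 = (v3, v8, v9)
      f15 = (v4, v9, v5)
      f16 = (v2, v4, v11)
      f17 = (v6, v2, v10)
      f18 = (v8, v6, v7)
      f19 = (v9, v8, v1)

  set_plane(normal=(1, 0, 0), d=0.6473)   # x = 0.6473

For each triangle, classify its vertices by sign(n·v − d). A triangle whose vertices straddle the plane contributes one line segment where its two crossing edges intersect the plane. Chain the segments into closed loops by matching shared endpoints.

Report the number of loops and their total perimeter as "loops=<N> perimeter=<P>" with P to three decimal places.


loops=1 perimeter=4.922

Straddling triangles (8 of 20):
  (v1,v5,v9) [--+] → (0.6473, 0.209796, 0.739504)–(0.6473, 0.888644, 0.0606565)  len=0.9600
  (v7,v1,v8) [--+] → (0.6473, 0.888644, -0.0606565)–(0.6473, 0.209796, -0.739504)  len=0.9600
  (v3,v9,v4) [-+-] → (0.6473, -0.888644, 0.0606565)–(0.6473, -0.209796, 0.739504)  len=0.9600
  (v3,v6,v8) [--+] → (0.6473, -0.209796, -0.739504)–(0.6473, -0.888644, -0.0606565)  len=0.9600
  (v3,v8,v9) [-++] → (0.6473, -0.888644, -0.0606565)–(0.6473, -0.888644, 0.0606565)  len=0.1213
  (v4,v9,v5) [-+-] → (0.6473, -0.209796, 0.739504)–(0.6473, 0.209796, 0.739504)  len=0.4196
  (v8,v6,v7) [+--] → (0.6473, -0.209796, -0.739504)–(0.6473, 0.209796, -0.739504)  len=0.4196
  (v9,v8,v1) [++-] → (0.6473, 0.888644, -0.0606565)–(0.6473, 0.888644, 0.0606565)  len=0.1213

Chained into 1 loop(s):
  loop 1: 8 segments, perimeter = 4.9220
Total perimeter = 4.922


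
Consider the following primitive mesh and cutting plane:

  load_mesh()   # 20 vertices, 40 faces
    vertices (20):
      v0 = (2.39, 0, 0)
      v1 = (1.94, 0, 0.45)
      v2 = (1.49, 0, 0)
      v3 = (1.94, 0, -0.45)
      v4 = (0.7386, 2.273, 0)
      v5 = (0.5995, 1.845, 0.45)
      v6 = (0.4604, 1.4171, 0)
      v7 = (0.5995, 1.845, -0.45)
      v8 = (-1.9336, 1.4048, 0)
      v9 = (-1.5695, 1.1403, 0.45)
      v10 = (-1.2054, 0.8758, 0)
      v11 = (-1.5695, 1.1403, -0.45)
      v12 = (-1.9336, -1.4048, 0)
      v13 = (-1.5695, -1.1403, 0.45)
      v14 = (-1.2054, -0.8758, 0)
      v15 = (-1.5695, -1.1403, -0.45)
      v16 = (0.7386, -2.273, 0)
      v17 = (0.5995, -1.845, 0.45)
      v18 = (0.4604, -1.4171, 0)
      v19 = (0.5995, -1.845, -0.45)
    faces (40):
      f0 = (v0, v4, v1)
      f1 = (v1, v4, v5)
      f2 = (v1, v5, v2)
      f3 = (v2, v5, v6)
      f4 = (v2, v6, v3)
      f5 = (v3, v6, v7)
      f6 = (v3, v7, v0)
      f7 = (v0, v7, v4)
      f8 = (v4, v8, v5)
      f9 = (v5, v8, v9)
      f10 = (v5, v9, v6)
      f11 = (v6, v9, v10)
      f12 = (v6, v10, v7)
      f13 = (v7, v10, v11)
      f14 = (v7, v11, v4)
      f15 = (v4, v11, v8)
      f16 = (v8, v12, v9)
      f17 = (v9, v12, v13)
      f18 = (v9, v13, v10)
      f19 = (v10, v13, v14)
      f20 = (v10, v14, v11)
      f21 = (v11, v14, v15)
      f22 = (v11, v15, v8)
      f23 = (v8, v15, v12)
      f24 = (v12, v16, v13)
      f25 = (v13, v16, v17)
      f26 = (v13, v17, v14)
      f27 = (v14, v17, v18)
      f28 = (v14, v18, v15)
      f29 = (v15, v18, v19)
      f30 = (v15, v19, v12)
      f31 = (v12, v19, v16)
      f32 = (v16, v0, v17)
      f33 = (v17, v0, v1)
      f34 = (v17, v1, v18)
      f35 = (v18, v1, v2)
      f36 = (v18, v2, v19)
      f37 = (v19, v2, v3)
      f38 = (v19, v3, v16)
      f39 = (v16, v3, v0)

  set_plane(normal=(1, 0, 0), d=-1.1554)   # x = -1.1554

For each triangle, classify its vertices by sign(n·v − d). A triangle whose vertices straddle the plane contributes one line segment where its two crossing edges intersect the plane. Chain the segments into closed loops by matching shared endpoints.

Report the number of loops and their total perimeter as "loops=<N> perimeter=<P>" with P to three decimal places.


Straddling triangles (16 of 40):
  (v4,v8,v5) [+-+] → (-1.1554, 1.65764, 0)–(-1.1554, 1.54003, 0.138246)  len=0.1815
  (v5,v8,v9) [+--] → (-1.1554, 1.54003, 0.138246)–(-1.1554, 1.27484, 0.45)  len=0.4093
  (v5,v9,v6) [+-+] → (-1.1554, 1.27484, 0.45)–(-1.1554, 1.19677, 0.3582)  len=0.1205
  (v6,v9,v10) [+--] → (-1.1554, 1.19677, 0.3582)–(-1.1554, 0.892047, 0)  len=0.4703
  (v6,v10,v7) [+-+] → (-1.1554, 0.892047, 0)–(-1.1554, 0.902649, -0.0124661)  len=0.0164
  (v7,v10,v11) [+--] → (-1.1554, 0.902649, -0.0124661)–(-1.1554, 1.27484, -0.45)  len=0.5744
  (v7,v11,v4) [+-+] → (-1.1554, 1.27484, -0.45)–(-1.1554, 1.34352, -0.369265)  len=0.1060
  (v4,v11,v8) [+--] → (-1.1554, 1.34352, -0.369265)–(-1.1554, 1.65764, 0)  len=0.4848
  (v12,v16,v13) [-+-] → (-1.1554, -1.65764, 0)–(-1.1554, -1.34352, 0.369265)  len=0.4848
  (v13,v16,v17) [-++] → (-1.1554, -1.34352, 0.369265)–(-1.1554, -1.27484, 0.45)  len=0.1060
  (v13,v17,v14) [-+-] → (-1.1554, -1.27484, 0.45)–(-1.1554, -0.902649, 0.0124661)  len=0.5744
  (v14,v17,v18) [-++] → (-1.1554, -0.902649, 0.0124661)–(-1.1554, -0.892047, 0)  len=0.0164
  (v14,v18,v15) [-+-] → (-1.1554, -0.892047, 0)–(-1.1554, -1.19677, -0.3582)  len=0.4703
  (v15,v18,v19) [-++] → (-1.1554, -1.19677, -0.3582)–(-1.1554, -1.27484, -0.45)  len=0.1205
  (v15,v19,v12) [-+-] → (-1.1554, -1.27484, -0.45)–(-1.1554, -1.54003, -0.138246)  len=0.4093
  (v12,v19,v16) [-++] → (-1.1554, -1.54003, -0.138246)–(-1.1554, -1.65764, 0)  len=0.1815

Chained into 2 loop(s):
  loop 1: 8 segments, perimeter = 2.3632
  loop 2: 8 segments, perimeter = 2.3632
Total perimeter = 4.726

loops=2 perimeter=4.726


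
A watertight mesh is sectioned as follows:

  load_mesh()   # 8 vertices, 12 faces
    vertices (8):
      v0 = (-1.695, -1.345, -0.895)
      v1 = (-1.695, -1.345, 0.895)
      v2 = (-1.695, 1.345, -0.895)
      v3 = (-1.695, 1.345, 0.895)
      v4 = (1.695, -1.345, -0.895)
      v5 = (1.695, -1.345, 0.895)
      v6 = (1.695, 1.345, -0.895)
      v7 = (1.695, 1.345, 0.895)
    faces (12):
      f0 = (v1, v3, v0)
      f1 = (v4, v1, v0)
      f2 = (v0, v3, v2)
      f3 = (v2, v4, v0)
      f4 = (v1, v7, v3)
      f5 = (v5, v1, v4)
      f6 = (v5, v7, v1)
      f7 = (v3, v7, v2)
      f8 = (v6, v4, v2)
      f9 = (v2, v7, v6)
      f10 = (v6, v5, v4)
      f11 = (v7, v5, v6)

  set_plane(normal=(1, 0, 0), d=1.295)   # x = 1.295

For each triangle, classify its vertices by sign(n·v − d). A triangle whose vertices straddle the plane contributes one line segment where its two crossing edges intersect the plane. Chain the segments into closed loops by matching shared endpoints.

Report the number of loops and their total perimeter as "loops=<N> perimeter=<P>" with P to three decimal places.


loops=1 perimeter=8.960

Straddling triangles (8 of 12):
  (v4,v1,v0) [+--] → (1.295, -1.345, -0.683791)–(1.295, -1.345, -0.895)  len=0.2112
  (v2,v4,v0) [-+-] → (1.295, -1.0276, -0.895)–(1.295, -1.345, -0.895)  len=0.3174
  (v1,v7,v3) [-+-] → (1.295, 1.0276, 0.895)–(1.295, 1.345, 0.895)  len=0.3174
  (v5,v1,v4) [+-+] → (1.295, -1.345, 0.895)–(1.295, -1.345, -0.683791)  len=1.5788
  (v5,v7,v1) [++-] → (1.295, 1.0276, 0.895)–(1.295, -1.345, 0.895)  len=2.3726
  (v3,v7,v2) [-+-] → (1.295, 1.345, 0.895)–(1.295, 1.345, 0.683791)  len=0.2112
  (v6,v4,v2) [++-] → (1.295, -1.0276, -0.895)–(1.295, 1.345, -0.895)  len=2.3726
  (v2,v7,v6) [-++] → (1.295, 1.345, 0.683791)–(1.295, 1.345, -0.895)  len=1.5788

Chained into 1 loop(s):
  loop 1: 8 segments, perimeter = 8.9600
Total perimeter = 8.960


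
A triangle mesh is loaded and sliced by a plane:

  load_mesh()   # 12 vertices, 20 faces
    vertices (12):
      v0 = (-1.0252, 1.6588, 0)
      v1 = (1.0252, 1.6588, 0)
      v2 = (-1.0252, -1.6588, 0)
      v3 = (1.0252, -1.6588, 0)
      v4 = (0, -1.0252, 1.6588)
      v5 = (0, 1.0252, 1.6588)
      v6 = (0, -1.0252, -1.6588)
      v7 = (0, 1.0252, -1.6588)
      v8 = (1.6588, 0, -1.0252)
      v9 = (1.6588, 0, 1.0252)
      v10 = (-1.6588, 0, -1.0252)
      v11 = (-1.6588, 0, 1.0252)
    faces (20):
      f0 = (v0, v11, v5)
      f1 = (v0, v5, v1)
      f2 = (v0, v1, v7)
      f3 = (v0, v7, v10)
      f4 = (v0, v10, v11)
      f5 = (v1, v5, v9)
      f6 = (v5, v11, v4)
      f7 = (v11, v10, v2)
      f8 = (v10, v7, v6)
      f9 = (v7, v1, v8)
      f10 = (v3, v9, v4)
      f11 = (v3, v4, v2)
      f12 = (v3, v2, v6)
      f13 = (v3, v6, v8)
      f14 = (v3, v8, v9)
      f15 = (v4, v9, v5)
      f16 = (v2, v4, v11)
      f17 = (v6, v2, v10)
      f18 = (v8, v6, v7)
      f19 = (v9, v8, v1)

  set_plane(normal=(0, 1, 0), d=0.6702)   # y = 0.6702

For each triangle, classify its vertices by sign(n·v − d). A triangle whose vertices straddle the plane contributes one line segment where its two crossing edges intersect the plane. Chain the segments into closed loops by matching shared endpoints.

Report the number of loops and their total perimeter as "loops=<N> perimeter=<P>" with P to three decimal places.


Straddling triangles (10 of 20):
  (v0,v11,v5) [+-+] → (-1.40281, 0.6702, 0.610992)–(-0.574399, 0.6702, 1.4394)  len=1.1715
  (v0,v7,v10) [++-] → (-0.574399, 0.6702, -1.4394)–(-1.40281, 0.6702, -0.610992)  len=1.1715
  (v0,v10,v11) [+--] → (-1.40281, 0.6702, -0.610992)–(-1.40281, 0.6702, 0.610992)  len=1.2220
  (v1,v5,v9) [++-] → (0.574399, 0.6702, 1.4394)–(1.40281, 0.6702, 0.610992)  len=1.1715
  (v5,v11,v4) [+--] → (-0.574399, 0.6702, 1.4394)–(0, 0.6702, 1.6588)  len=0.6149
  (v10,v7,v6) [-+-] → (-0.574399, 0.6702, -1.4394)–(0, 0.6702, -1.6588)  len=0.6149
  (v7,v1,v8) [++-] → (1.40281, 0.6702, -0.610992)–(0.574399, 0.6702, -1.4394)  len=1.1715
  (v4,v9,v5) [--+] → (0.574399, 0.6702, 1.4394)–(0, 0.6702, 1.6588)  len=0.6149
  (v8,v6,v7) [--+] → (0, 0.6702, -1.6588)–(0.574399, 0.6702, -1.4394)  len=0.6149
  (v9,v8,v1) [--+] → (1.40281, 0.6702, -0.610992)–(1.40281, 0.6702, 0.610992)  len=1.2220

Chained into 1 loop(s):
  loop 1: 10 segments, perimeter = 9.5897
Total perimeter = 9.590

loops=1 perimeter=9.590


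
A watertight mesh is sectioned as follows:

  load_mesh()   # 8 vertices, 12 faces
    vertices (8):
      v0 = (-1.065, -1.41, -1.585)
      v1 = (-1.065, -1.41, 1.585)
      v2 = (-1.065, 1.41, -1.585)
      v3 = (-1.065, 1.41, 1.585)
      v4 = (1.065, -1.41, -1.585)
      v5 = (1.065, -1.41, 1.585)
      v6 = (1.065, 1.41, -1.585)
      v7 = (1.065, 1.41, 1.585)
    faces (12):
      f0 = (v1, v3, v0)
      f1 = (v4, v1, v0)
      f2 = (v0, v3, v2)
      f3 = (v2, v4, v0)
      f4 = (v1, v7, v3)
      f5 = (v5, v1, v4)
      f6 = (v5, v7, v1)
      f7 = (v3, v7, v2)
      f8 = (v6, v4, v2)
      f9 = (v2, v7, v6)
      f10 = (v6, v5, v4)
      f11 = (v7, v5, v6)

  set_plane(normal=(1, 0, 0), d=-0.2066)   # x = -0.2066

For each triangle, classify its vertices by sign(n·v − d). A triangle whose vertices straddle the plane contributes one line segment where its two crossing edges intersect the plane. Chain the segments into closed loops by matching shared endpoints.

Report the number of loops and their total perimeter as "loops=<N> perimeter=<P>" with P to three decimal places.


loops=1 perimeter=11.980

Straddling triangles (8 of 12):
  (v4,v1,v0) [+--] → (-0.2066, -1.41, 0.307475)–(-0.2066, -1.41, -1.585)  len=1.8925
  (v2,v4,v0) [-+-] → (-0.2066, 0.273527, -1.585)–(-0.2066, -1.41, -1.585)  len=1.6835
  (v1,v7,v3) [-+-] → (-0.2066, -0.273527, 1.585)–(-0.2066, 1.41, 1.585)  len=1.6835
  (v5,v1,v4) [+-+] → (-0.2066, -1.41, 1.585)–(-0.2066, -1.41, 0.307475)  len=1.2775
  (v5,v7,v1) [++-] → (-0.2066, -0.273527, 1.585)–(-0.2066, -1.41, 1.585)  len=1.1365
  (v3,v7,v2) [-+-] → (-0.2066, 1.41, 1.585)–(-0.2066, 1.41, -0.307475)  len=1.8925
  (v6,v4,v2) [++-] → (-0.2066, 0.273527, -1.585)–(-0.2066, 1.41, -1.585)  len=1.1365
  (v2,v7,v6) [-++] → (-0.2066, 1.41, -0.307475)–(-0.2066, 1.41, -1.585)  len=1.2775

Chained into 1 loop(s):
  loop 1: 8 segments, perimeter = 11.9800
Total perimeter = 11.980
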